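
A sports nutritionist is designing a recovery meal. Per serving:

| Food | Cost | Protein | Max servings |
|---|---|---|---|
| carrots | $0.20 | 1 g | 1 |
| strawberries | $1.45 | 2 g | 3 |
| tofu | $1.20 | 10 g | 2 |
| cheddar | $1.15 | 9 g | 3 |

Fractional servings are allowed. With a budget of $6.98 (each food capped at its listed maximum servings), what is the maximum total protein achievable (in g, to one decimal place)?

49.3 g

Protein per dollar: tofu 8.333, cheddar 7.826, carrots 5, strawberries 1.379.
Take 2 servings of tofu: spends $2.40, +20.0 g protein (running total 20.0 g).
Take 3 servings of cheddar: spends $3.45, +27.0 g protein (running total 47.0 g).
Take 1 serving of carrots: spends $0.20, +1.0 g protein (running total 48.0 g).
Take 0.6414 servings of strawberries: spends $0.93, +1.3 g protein (running total 49.3 g).
Filling greedily by protein-per-dollar is optimal for one linear limit, giving 49.3 g.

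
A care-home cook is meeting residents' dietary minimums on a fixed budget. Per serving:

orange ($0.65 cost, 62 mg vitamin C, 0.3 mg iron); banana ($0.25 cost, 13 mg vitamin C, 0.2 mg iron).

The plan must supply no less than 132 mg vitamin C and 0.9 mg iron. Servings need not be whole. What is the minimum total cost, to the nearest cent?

$1.60

With two linear requirements the optimum uses one or two foods; enumerate the corners.
orange only: max(132/62, 0.9/0.3) = 3 servings → $1.95.
banana only: max(132/13, 0.9/0.2) = 10.15 servings → $2.54.
orange + banana with both tight: 1.729 servings and 1.906 servings → $1.60.
So the least-cost plan costs $1.60.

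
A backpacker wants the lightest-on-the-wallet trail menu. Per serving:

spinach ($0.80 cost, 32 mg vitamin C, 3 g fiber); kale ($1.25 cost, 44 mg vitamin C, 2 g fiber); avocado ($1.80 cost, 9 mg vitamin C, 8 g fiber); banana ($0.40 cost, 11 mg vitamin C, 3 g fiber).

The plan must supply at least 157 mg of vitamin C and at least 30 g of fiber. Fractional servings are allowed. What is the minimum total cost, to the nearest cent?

$4.90

spinach only: max(157/32, 30/3) = 10 servings → $8.00.
kale only: max(157/44, 30/2) = 15 servings → $18.75.
avocado only: max(157/9, 30/8) = 17.44 servings → $31.40.
banana only: max(157/11, 30/3) = 14.27 servings → $5.71.
spinach + kale with both targets exact would need a negative amount; discard.
spinach + avocado with both tight: 4.306 servings and 2.135 servings → $7.29.
spinach + banana with both tight: 2.238 servings and 7.762 servings → $4.90.
kale + avocado with both tight: 2.952 servings and 3.012 servings → $9.11.
kale + banana with both tight: 1.282 servings and 9.145 servings → $5.26.
avocado + banana: the both-tight solution has a negative serving — not a feasible corner.
The minimum over all feasible corners is $4.90.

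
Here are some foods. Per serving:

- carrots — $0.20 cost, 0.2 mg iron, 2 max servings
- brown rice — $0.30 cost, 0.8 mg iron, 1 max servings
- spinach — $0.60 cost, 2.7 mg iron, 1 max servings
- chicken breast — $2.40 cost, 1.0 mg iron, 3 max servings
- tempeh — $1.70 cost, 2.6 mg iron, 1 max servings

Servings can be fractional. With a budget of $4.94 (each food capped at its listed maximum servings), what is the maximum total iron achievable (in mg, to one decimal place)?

7.3 mg

Iron per dollar: spinach 4.5, brown rice 2.667, tempeh 1.529, carrots 1, chicken breast 0.4167.
Take 1 serving of spinach: spends $0.60, +2.7 mg iron (running total 2.7 mg).
Take 1 serving of brown rice: spends $0.30, +0.8 mg iron (running total 3.5 mg).
Take 1 serving of tempeh: spends $1.70, +2.6 mg iron (running total 6.1 mg).
Take 2 servings of carrots: spends $0.40, +0.4 mg iron (running total 6.5 mg).
Take 0.8083 servings of chicken breast: spends $1.94, +0.8 mg iron (running total 7.3 mg).
Filling greedily by iron-per-dollar is optimal for one linear limit, giving 7.3 mg.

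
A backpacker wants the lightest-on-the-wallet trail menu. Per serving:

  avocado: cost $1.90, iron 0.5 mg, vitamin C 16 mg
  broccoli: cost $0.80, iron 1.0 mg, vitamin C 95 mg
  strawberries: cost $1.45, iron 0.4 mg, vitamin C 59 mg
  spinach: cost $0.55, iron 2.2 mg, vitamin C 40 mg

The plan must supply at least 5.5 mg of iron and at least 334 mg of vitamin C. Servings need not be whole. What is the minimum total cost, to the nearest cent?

$3.05

A basic optimal solution has at most two foods positive. Try each food alone and each pair with both targets met exactly.
avocado only: max(5.5/0.5, 334/16) = 20.88 servings → $39.66.
broccoli only: max(5.5/1.0, 334/95) = 5.5 servings → $4.40.
strawberries only: max(5.5/0.4, 334/59) = 13.75 servings → $19.94.
spinach only: max(5.5/2.2, 334/40) = 8.35 servings → $4.59.
avocado + broccoli with both tight: 5.984 servings and 2.508 servings → $13.38.
avocado + strawberries with both tight: 8.264 servings and 3.42 servings → $20.66.
avocado + spinach: the both-tight solution has a negative serving — not a feasible corner.
broccoli + strawberries: intersection lies outside the first quadrant.
broccoli + spinach with both tight: 3.046 servings and 1.115 servings → $3.05.
strawberries + spinach with both tight: 4.524 servings and 1.678 servings → $7.48.
Cheapest feasible corner: $3.05.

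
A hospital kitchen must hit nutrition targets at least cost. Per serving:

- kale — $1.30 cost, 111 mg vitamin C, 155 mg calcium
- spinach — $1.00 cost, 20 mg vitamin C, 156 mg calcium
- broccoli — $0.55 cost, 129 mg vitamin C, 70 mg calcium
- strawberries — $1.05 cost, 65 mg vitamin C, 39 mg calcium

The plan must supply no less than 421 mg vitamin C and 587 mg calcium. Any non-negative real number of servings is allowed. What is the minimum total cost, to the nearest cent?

$4.05

kale only: max(421/111, 587/155) = 3.793 servings → $4.93.
spinach only: max(421/20, 587/156) = 21.05 servings → $21.05.
broccoli only: max(421/129, 587/70) = 8.386 servings → $4.61.
strawberries only: max(421/65, 587/39) = 15.05 servings → $15.80.
kale + spinach with both targets exact would need a negative amount; discard.
kale + broccoli with both tight: 3.783 servings and 0.008016 servings → $4.92.
kale + strawberries with both tight: 3.783 servings and 0.01706 servings → $4.94.
spinach + broccoli with both tight: 2.47 servings and 2.881 servings → $4.05.
spinach + strawberries with both tight: 2.322 servings and 5.762 servings → $8.37.
broccoli + strawberries with both targets exact would need a negative amount; discard.
So the least-cost plan costs $4.05.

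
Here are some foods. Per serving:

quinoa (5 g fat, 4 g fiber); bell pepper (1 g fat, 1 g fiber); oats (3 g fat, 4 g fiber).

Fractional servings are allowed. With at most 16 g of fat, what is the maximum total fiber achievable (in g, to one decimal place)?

21.3 g

Fiber per g fat: oats 1.333, bell pepper 1, quinoa 0.8.
With no serving limits, spend the whole fat allowance on oats: 16 g / 3 g × 4 g = 21.3 g.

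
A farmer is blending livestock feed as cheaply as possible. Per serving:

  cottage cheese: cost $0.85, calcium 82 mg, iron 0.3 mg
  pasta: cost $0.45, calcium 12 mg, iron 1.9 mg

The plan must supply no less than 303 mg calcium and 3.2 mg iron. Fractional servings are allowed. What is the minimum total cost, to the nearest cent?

$3.51

Minimising a linear cost over {calcium ≥ 303, iron ≥ 3.2, servings ≥ 0} — the optimum is at a vertex, using one or two foods.
cottage cheese only: max(303/82, 3.2/0.3) = 10.67 servings → $9.07.
pasta only: max(303/12, 3.2/1.9) = 25.25 servings → $11.36.
cottage cheese + pasta with both tight: 3.53 servings and 1.127 servings → $3.51.
So the least-cost plan costs $3.51.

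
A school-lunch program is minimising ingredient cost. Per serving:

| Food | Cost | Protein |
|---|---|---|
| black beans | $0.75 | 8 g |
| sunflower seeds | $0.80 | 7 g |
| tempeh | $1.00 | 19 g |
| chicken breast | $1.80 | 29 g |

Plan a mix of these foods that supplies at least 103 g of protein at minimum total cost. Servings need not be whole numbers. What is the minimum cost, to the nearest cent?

$5.42

Cost per g of protein: tempeh $0.0526, chicken breast $0.0621, black beans $0.0938, sunflower seeds $0.1143.
With no serving limits, use only tempeh: 103 g / 19 g = 5.421 servings × $1.00 = $5.42.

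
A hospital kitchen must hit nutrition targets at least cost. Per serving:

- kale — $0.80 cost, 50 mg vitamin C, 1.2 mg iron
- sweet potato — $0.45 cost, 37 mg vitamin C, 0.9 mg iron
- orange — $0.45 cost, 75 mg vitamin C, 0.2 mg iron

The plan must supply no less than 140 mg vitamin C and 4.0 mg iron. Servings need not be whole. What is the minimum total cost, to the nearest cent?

$2.00

A basic optimal solution has at most two foods positive. Try each food alone and each pair with both targets met exactly.
kale only: max(140/50, 4.0/1.2) = 3.333 servings → $2.67.
sweet potato only: max(140/37, 4.0/0.9) = 4.444 servings → $2.00.
orange only: max(140/75, 4.0/0.2) = 20 servings → $9.00.
kale + sweet potato with both targets exact would need a negative amount; discard.
kale + orange: intersection lies outside the first quadrant.
sweet potato + orange: the both-tight solution has a negative serving — not a feasible corner.
Cheapest feasible corner: $2.00.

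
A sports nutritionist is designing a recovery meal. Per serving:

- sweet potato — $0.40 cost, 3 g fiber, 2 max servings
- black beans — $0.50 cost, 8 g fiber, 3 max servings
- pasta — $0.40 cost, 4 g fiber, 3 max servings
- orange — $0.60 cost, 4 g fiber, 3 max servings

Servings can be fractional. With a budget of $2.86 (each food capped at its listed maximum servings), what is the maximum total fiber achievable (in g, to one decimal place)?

37.2 g

Fiber per dollar: black beans 16, pasta 10, sweet potato 7.5, orange 6.667.
Take 3 servings of black beans: spends $1.50, +24.0 g fiber (running total 24.0 g).
Take 3 servings of pasta: spends $1.20, +12.0 g fiber (running total 36.0 g).
Take 0.4 servings of sweet potato: spends $0.16, +1.2 g fiber (running total 37.2 g).
Filling greedily by fiber-per-dollar is optimal for one linear limit, giving 37.2 g.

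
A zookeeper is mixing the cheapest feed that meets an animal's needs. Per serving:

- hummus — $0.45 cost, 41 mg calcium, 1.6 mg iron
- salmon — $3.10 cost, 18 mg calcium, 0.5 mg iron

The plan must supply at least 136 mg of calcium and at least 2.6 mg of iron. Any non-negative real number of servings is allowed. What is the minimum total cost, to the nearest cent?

$1.49

For a min-cost LP with two ≥-constraints, a basic feasible solution has at most two positive variables.
hummus only: max(136/41, 2.6/1.6) = 3.317 servings → $1.49.
salmon only: max(136/18, 2.6/0.5) = 7.556 servings → $23.42.
hummus + salmon: intersection lies outside the first quadrant.
Cheapest feasible corner: $1.49.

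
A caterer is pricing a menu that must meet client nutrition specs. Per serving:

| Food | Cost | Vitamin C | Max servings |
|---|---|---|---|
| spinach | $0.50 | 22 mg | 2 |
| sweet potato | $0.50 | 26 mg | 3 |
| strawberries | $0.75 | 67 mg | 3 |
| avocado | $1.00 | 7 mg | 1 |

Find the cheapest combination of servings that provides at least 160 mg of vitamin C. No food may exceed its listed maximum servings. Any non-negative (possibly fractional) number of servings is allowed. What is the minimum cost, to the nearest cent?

$1.79

Cost per mg of vitamin C: strawberries $0.0112, sweet potato $0.0192, spinach $0.0227, avocado $0.1429.
Take 2.388 servings of strawberries: +160.0 mg vitamin C for $1.79 (total $1.79, still need 0.0 mg).
Greedy by cheapest-per-mg is optimal for a single linear constraint, so the minimum cost is $1.79.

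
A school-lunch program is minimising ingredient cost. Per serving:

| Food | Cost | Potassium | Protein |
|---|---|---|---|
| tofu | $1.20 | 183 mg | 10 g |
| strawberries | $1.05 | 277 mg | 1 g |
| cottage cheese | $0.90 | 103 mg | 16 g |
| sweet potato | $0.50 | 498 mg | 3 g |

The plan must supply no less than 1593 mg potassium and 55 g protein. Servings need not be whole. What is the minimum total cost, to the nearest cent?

This is a tiny linear program; its minimum lies at a vertex of the feasible set. List the vertices and price them.
tofu only: max(1593/183, 55/10) = 8.705 servings → $10.45.
strawberries only: max(1593/277, 55/1) = 55 servings → $57.75.
cottage cheese only: max(1593/103, 55/16) = 15.47 servings → $13.92.
sweet potato only: max(1593/498, 55/3) = 18.33 servings → $9.17.
tofu + strawberries with both tight: 5.273 servings and 2.267 servings → $8.71.
tofu + cottage cheese: the both-tight solution has a negative serving — not a feasible corner.
tofu + sweet potato with both tight: 5.103 servings and 1.324 servings → $6.79.
strawberries + cottage cheese with both tight: 4.579 servings and 3.151 servings → $7.64.
strawberries + sweet potato: the both-tight solution has a negative serving — not a feasible corner.
cottage cheese + sweet potato with both tight: 2.952 servings and 2.588 servings → $3.95.
Cheapest feasible corner: $3.95.

$3.95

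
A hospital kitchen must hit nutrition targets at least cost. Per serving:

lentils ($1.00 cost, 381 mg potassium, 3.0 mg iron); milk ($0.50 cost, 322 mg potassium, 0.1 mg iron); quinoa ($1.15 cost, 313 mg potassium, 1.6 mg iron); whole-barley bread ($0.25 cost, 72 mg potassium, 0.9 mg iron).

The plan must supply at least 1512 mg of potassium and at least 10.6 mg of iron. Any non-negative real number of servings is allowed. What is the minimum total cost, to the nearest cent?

Check every corner: each single food scaled to meet both minima, and each pair solved so both constraints bind.
lentils only: max(1512/381, 10.6/3.0) = 3.969 servings → $3.97.
milk only: max(1512/322, 10.6/0.1) = 106 servings → $53.00.
quinoa only: max(1512/313, 10.6/1.6) = 6.625 servings → $7.62.
whole-barley bread only: max(1512/72, 10.6/0.9) = 21 servings → $5.25.
lentils + milk with both tight: 3.515 servings and 0.536 servings → $3.78.
lentils + quinoa with both tight: 2.728 servings and 1.51 servings → $4.46.
lentils + whole-barley bread: intersection lies outside the first quadrant.
milk + quinoa with both targets exact would need a negative amount; discard.
milk + whole-barley bread with both tight: 2.115 servings and 11.54 servings → $3.94.
quinoa + whole-barley bread with both tight: 3.589 servings and 5.397 servings → $5.48.
So the least-cost plan costs $3.78.

$3.78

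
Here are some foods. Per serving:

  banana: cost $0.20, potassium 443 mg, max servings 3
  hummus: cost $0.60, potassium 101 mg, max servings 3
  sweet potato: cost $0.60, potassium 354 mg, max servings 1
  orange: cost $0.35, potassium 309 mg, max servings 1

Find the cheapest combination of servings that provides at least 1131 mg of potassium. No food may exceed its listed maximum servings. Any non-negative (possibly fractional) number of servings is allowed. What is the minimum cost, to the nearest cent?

$0.51

Cost per mg of potassium: banana $0.0005, orange $0.0011, sweet potato $0.0017, hummus $0.0059.
Take 2.553 servings of banana: +1131.0 mg potassium for $0.51 (total $0.51, still need 0.0 mg).
Greedy by cheapest-per-mg is optimal for a single linear constraint, so the minimum cost is $0.51.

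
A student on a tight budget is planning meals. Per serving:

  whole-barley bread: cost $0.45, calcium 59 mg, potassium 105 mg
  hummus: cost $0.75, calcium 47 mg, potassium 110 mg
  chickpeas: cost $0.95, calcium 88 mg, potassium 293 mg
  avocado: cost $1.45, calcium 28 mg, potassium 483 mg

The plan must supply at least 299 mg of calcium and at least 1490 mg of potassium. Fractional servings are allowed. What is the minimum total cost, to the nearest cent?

$4.68

At the optimum either one food covers both requirements or two foods hit both targets exactly; no other combination can be cheaper.
whole-barley bread only: max(299/59, 1490/105) = 14.19 servings → $6.39.
hummus only: max(299/47, 1490/110) = 13.55 servings → $10.16.
chickpeas only: max(299/88, 1490/293) = 5.085 servings → $4.83.
avocado only: max(299/28, 1490/483) = 10.68 servings → $15.48.
whole-barley bread + hummus: intersection lies outside the first quadrant.
whole-barley bread + chickpeas with both targets exact would need a negative amount; discard.
whole-barley bread + avocado with both tight: 4.018 servings and 2.211 servings → $5.01.
hummus + chickpeas with both targets exact would need a negative amount; discard.
hummus + avocado with both tight: 5.234 servings and 1.893 servings → $6.67.
chickpeas + avocado with both tight: 2.994 servings and 1.269 servings → $4.68.
The minimum over all feasible corners is $4.68.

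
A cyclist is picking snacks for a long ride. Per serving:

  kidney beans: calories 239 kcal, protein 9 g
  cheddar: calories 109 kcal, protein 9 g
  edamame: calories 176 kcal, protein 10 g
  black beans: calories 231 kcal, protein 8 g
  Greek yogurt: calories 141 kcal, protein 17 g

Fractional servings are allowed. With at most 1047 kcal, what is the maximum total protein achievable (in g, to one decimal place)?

126.2 g

Protein per kcal: Greek yogurt 0.1206, cheddar 0.08257, edamame 0.05682, kidney beans 0.03766, black beans 0.03463.
With no serving limits, spend the whole calories allowance on Greek yogurt: 1047 kcal / 141 kcal × 17 g = 126.2 g.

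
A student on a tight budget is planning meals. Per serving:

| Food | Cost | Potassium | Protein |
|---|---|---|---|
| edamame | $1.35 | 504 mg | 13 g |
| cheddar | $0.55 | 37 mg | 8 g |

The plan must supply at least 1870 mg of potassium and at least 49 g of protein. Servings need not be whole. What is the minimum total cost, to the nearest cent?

Check every corner: each single food scaled to meet both minima, and each pair solved so both constraints bind.
edamame only: max(1870/504, 49/13) = 3.769 servings → $5.09.
cheddar only: max(1870/37, 49/8) = 50.54 servings → $27.80.
edamame + cheddar with both tight: 3.702 servings and 0.1087 servings → $5.06.
Cheapest feasible corner: $5.06.

$5.06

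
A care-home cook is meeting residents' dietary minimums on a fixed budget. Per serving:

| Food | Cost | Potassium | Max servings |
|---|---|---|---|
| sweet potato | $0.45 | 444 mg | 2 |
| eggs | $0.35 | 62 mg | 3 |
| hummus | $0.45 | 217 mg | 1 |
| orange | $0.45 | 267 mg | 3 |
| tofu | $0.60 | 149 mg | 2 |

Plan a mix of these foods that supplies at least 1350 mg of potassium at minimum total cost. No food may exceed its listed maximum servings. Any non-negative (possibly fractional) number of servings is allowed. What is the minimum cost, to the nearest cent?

$1.68

Cost per mg of potassium: sweet potato $0.0010, orange $0.0017, hummus $0.0021, tofu $0.0040, eggs $0.0056.
Take 2 servings of sweet potato: +888.0 mg potassium for $0.90 (total $0.90, still need 462.0 mg).
Take 1.73 servings of orange: +462.0 mg potassium for $0.78 (total $1.68, still need 0.0 mg).
Filling from the cheapest source first is optimal under one linear minimum: $1.68.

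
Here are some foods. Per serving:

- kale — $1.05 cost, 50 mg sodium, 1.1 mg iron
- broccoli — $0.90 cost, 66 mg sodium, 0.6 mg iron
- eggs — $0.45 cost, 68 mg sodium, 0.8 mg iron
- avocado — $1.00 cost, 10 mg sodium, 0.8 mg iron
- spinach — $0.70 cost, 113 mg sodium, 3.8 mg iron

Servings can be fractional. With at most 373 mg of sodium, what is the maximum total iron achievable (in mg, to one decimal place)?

29.8 mg

Iron per mg sodium: avocado 0.08, spinach 0.03363, kale 0.022, eggs 0.01176, broccoli 0.009091.
With no serving limits, spend the whole sodium allowance on avocado: 373 mg / 10 mg × 0.8 mg = 29.8 mg.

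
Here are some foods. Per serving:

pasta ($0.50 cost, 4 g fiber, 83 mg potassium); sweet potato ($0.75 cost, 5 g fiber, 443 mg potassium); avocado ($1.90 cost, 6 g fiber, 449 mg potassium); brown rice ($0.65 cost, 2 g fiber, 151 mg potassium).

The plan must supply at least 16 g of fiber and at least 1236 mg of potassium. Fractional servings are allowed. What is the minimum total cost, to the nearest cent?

$2.33

pasta only: max(16/4, 1236/83) = 14.89 servings → $7.45.
sweet potato only: max(16/5, 1236/443) = 3.2 servings → $2.40.
avocado only: max(16/6, 1236/449) = 2.753 servings → $5.23.
brown rice only: max(16/2, 1236/151) = 8.185 servings → $5.32.
pasta + sweet potato with both tight: 0.6691 servings and 2.665 servings → $2.33.
pasta + avocado with both targets exact would need a negative amount; discard.
pasta + brown rice: the both-tight solution has a negative serving — not a feasible corner.
sweet potato + avocado with both tight: 0.5617 servings and 2.199 servings → $4.60.
sweet potato + brown rice with both tight: 0.4275 servings and 6.931 servings → $4.83.
avocado + brown rice: intersection lies outside the first quadrant.
Cheapest feasible corner: $2.33.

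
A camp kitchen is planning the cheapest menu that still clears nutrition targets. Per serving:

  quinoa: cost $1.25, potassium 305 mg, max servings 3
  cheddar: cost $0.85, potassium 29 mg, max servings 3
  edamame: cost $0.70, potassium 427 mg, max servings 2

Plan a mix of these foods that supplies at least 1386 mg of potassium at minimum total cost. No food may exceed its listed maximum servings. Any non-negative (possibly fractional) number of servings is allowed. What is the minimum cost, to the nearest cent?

Cost per mg of potassium: edamame $0.0016, quinoa $0.0041, cheddar $0.0293.
Take 2 servings of edamame: +854.0 mg potassium for $1.40 (total $1.40, still need 532.0 mg).
Take 1.744 servings of quinoa: +532.0 mg potassium for $2.18 (total $3.58, still need 0.0 mg).
Greedy by cheapest-per-mg is optimal for a single linear constraint, so the minimum cost is $3.58.

$3.58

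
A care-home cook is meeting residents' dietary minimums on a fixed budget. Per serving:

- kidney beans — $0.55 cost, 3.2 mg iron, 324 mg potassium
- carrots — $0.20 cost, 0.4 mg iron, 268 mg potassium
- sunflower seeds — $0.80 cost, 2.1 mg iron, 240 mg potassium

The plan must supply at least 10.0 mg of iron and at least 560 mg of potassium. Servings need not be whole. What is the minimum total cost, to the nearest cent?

Check every corner: each single food scaled to meet both minima, and each pair solved so both constraints bind.
kidney beans only: max(10.0/3.2, 560/324) = 3.125 servings → $1.72.
carrots only: max(10.0/0.4, 560/268) = 25 servings → $5.00.
sunflower seeds only: max(10.0/2.1, 560/240) = 4.762 servings → $3.81.
kidney beans + carrots: intersection lies outside the first quadrant.
kidney beans + sunflower seeds with both targets exact would need a negative amount; discard.
carrots + sunflower seeds with both targets exact would need a negative amount; discard.
Cheapest feasible corner: $1.72.

$1.72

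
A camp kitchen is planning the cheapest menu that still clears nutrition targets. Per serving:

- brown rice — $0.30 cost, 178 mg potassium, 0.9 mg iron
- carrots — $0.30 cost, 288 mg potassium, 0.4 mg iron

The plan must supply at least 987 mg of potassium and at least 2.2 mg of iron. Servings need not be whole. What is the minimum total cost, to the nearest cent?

$1.17

brown rice only: max(987/178, 2.2/0.9) = 5.545 servings → $1.66.
carrots only: max(987/288, 2.2/0.4) = 5.5 servings → $1.65.
brown rice + carrots with both tight: 1.27 servings and 2.642 servings → $1.17.
The minimum over all feasible corners is $1.17.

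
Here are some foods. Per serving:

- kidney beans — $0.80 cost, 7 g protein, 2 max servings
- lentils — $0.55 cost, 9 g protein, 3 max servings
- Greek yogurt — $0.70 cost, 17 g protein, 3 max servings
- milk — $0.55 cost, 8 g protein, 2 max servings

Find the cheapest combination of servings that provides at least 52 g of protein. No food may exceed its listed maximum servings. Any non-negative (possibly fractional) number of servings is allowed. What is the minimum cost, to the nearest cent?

$2.16

Cost per g of protein: Greek yogurt $0.0412, lentils $0.0611, milk $0.0688, kidney beans $0.1143.
Take 3 servings of Greek yogurt: +51.0 g protein for $2.10 (total $2.10, still need 1.0 g).
Take 0.1111 servings of lentils: +1.0 g protein for $0.06 (total $2.16, still need 0.0 g).
Filling from the cheapest source first is optimal under one linear minimum: $2.16.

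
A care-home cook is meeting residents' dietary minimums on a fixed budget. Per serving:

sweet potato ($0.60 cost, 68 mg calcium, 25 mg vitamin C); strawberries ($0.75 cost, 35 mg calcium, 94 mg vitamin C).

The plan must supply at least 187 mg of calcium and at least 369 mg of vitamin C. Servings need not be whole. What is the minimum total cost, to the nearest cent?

$3.28

A basic optimal solution has at most two foods positive. Try each food alone and each pair with both targets met exactly.
sweet potato only: max(187/68, 369/25) = 14.76 servings → $8.86.
strawberries only: max(187/35, 369/94) = 5.343 servings → $4.01.
sweet potato + strawberries with both tight: 0.8452 servings and 3.701 servings → $3.28.
The minimum over all feasible corners is $3.28.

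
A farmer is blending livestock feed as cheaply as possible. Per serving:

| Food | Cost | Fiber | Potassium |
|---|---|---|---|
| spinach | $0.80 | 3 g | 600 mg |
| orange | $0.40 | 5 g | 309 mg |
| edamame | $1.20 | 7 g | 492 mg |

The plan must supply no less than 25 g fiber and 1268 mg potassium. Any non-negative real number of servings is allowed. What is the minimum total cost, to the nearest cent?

spinach only: max(25/3, 1268/600) = 8.333 servings → $6.67.
orange only: max(25/5, 1268/309) = 5 servings → $2.00.
edamame only: max(25/7, 1268/492) = 3.571 servings → $4.29.
spinach + orange: intersection lies outside the first quadrant.
spinach + edamame: the both-tight solution has a negative serving — not a feasible corner.
orange + edamame: intersection lies outside the first quadrant.
The minimum over all feasible corners is $2.00.

$2.00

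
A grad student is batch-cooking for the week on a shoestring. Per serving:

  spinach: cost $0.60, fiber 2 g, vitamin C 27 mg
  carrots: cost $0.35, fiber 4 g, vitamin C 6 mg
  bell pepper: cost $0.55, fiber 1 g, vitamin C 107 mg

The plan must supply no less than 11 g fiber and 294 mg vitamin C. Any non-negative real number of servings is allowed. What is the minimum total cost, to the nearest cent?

$2.18

spinach only: max(11/2, 294/27) = 10.89 servings → $6.53.
carrots only: max(11/4, 294/6) = 49 servings → $17.15.
bell pepper only: max(11/1, 294/107) = 11 servings → $6.05.
spinach + carrots: intersection lies outside the first quadrant.
spinach + bell pepper with both tight: 4.722 servings and 1.556 servings → $3.69.
carrots + bell pepper with both tight: 2.092 servings and 2.63 servings → $2.18.
Cheapest feasible corner: $2.18.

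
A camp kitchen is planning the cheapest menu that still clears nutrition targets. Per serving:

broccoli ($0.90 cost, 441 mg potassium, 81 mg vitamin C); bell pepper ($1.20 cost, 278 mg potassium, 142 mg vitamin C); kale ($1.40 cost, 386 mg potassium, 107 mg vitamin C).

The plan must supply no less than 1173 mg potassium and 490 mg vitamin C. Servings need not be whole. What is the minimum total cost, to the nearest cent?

$4.30

The cheapest plan sits at a corner of the feasible region — with two constraints it uses at most two foods.
broccoli only: max(1173/441, 490/81) = 6.049 servings → $5.44.
bell pepper only: max(1173/278, 490/142) = 4.219 servings → $5.06.
kale only: max(1173/386, 490/107) = 4.579 servings → $6.41.
broccoli + bell pepper with both tight: 0.7567 servings and 3.019 servings → $4.30.
broccoli + kale with both targets exact would need a negative amount; discard.
bell pepper + kale with both tight: 2.538 servings and 1.211 servings → $4.74.
Cheapest feasible corner: $4.30.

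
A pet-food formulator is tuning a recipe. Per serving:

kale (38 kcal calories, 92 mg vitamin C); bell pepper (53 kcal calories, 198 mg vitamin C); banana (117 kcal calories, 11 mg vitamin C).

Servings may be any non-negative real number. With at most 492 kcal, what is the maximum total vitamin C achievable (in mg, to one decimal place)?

1838.0 mg

Vitamin C per kcal: bell pepper 3.736, kale 2.421, banana 0.09402.
With no serving limits, spend the whole calories allowance on bell pepper: 492 kcal / 53 kcal × 198 mg = 1838.0 mg.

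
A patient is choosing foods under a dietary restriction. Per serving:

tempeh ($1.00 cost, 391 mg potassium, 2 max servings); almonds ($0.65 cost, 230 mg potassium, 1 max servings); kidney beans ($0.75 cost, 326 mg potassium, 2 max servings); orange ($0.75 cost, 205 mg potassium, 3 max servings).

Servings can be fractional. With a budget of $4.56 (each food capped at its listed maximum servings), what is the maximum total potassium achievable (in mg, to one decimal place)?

1776.1 mg

Potassium per dollar: kidney beans 434.7, tempeh 391, almonds 353.8, orange 273.3.
Take 2 servings of kidney beans: spends $1.50, +652.0 mg potassium (running total 652.0 mg).
Take 2 servings of tempeh: spends $2.00, +782.0 mg potassium (running total 1434.0 mg).
Take 1 serving of almonds: spends $0.65, +230.0 mg potassium (running total 1664.0 mg).
Take 0.5467 servings of orange: spends $0.41, +112.1 mg potassium (running total 1776.1 mg).
Greedy by best ratio exhausts the cost allowance optimally: 1776.1 mg.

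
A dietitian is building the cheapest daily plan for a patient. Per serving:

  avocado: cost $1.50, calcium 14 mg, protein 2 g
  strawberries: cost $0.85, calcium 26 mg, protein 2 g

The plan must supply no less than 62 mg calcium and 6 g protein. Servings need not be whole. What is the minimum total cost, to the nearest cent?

For a min-cost LP with two ≥-constraints, a basic feasible solution has at most two positive variables.
avocado only: max(62/14, 6/2) = 4.429 servings → $6.64.
strawberries only: max(62/26, 6/2) = 3 servings → $2.55.
avocado + strawberries with both tight: 1.333 servings and 1.667 servings → $3.42.
Cheapest feasible corner: $2.55.

$2.55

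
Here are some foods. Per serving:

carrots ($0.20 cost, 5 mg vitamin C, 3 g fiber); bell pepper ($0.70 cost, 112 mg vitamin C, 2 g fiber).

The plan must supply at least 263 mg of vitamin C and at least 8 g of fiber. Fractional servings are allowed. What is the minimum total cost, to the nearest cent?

$1.84

This is a tiny linear program; its minimum lies at a vertex of the feasible set. List the vertices and price them.
carrots only: max(263/5, 8/3) = 52.6 servings → $10.52.
bell pepper only: max(263/112, 8/2) = 4 servings → $2.80.
carrots + bell pepper with both tight: 1.135 servings and 2.298 servings → $1.84.
Cheapest feasible corner: $1.84.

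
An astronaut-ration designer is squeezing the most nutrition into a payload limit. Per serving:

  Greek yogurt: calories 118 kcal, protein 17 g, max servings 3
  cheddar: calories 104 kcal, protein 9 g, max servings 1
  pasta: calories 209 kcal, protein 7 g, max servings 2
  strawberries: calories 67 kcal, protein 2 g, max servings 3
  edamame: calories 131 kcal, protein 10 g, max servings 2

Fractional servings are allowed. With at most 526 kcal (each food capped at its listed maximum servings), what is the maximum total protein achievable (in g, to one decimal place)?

65.2 g

Protein per kcal: Greek yogurt 0.1441, cheddar 0.08654, edamame 0.07634, pasta 0.03349, strawberries 0.02985.
Take 3 servings of Greek yogurt: uses 354 kcal, +51.0 g protein (running total 51.0 g).
Take 1 serving of cheddar: uses 104 kcal, +9.0 g protein (running total 60.0 g).
Take 0.5191 servings of edamame: uses 68 kcal, +5.2 g protein (running total 65.2 g).
Filling greedily by protein-per-kcal is optimal for one linear limit, giving 65.2 g.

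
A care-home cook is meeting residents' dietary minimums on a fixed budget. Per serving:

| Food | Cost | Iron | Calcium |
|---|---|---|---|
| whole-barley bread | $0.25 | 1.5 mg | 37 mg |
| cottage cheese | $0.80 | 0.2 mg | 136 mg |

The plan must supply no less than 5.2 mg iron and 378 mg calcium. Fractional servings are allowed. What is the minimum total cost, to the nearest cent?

Compare the cost at each extreme point of the feasible region.
whole-barley bread only: max(5.2/1.5, 378/37) = 10.22 servings → $2.55.
cottage cheese only: max(5.2/0.2, 378/136) = 26 servings → $20.80.
whole-barley bread + cottage cheese with both tight: 3.213 servings and 1.905 servings → $2.33.
The minimum over all feasible corners is $2.33.

$2.33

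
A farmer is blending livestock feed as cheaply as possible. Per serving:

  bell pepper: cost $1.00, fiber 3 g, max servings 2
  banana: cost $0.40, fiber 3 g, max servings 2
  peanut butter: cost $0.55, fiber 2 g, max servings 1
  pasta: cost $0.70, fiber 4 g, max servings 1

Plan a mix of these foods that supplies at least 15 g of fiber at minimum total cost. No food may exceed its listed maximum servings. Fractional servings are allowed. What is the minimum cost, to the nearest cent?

$3.05

Cost per g of fiber: banana $0.1333, pasta $0.1750, peanut butter $0.2750, bell pepper $0.3333.
Take 2 servings of banana: +6.0 g fiber for $0.80 (total $0.80, still need 9.0 g).
Take 1 serving of pasta: +4.0 g fiber for $0.70 (total $1.50, still need 5.0 g).
Take 1 serving of peanut butter: +2.0 g fiber for $0.55 (total $2.05, still need 3.0 g).
Take 1 serving of bell pepper: +3.0 g fiber for $1.00 (total $3.05, still need 0.0 g).
Filling from the cheapest source first is optimal under one linear minimum: $3.05.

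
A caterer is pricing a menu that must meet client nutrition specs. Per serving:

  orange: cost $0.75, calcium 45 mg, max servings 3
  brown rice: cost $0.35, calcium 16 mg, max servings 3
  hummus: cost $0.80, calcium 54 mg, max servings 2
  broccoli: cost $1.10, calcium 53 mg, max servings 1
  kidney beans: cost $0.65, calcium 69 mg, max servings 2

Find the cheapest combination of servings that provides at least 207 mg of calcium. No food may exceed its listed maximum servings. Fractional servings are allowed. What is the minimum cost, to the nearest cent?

$2.32

Cost per mg of calcium: kidney beans $0.0094, hummus $0.0148, orange $0.0167, broccoli $0.0208, brown rice $0.0219.
Take 2 servings of kidney beans: +138.0 mg calcium for $1.30 (total $1.30, still need 69.0 mg).
Take 1.278 servings of hummus: +69.0 mg calcium for $1.02 (total $2.32, still need 0.0 mg).
Greedy by cheapest-per-mg is optimal for a single linear constraint, so the minimum cost is $2.32.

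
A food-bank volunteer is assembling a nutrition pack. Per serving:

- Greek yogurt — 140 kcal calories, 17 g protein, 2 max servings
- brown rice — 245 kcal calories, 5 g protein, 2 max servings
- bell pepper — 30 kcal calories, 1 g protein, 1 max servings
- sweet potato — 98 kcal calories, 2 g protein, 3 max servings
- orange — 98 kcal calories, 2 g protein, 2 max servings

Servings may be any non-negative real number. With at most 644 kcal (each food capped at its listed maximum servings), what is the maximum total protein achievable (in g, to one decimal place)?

Protein per kcal: Greek yogurt 0.1214, bell pepper 0.03333, brown rice 0.02041, sweet potato 0.02041, orange 0.02041.
Take 2 servings of Greek yogurt: uses 280 kcal, +34.0 g protein (running total 34.0 g).
Take 1 serving of bell pepper: uses 30 kcal, +1.0 g protein (running total 35.0 g).
Take 1.363 servings of brown rice: uses 334 kcal, +6.8 g protein (running total 41.8 g).
Filling greedily by protein-per-kcal is optimal for one linear limit, giving 41.8 g.

41.8 g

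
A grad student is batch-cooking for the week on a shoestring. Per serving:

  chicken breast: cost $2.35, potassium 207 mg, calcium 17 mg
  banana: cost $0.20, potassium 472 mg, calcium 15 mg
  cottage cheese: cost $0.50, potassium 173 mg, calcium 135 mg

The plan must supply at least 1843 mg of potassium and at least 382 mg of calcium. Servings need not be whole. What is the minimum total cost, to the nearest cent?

Check every corner: each single food scaled to meet both minima, and each pair solved so both constraints bind.
chicken breast only: max(1843/207, 382/17) = 22.47 servings → $52.81.
banana only: max(1843/472, 382/15) = 25.47 servings → $5.09.
cottage cheese only: max(1843/173, 382/135) = 10.65 servings → $5.33.
chicken breast + banana: intersection lies outside the first quadrant.
chicken breast + cottage cheese with both tight: 7.308 servings and 1.909 servings → $18.13.
banana + cottage cheese with both tight: 2.989 servings and 2.497 servings → $1.85.
Cheapest feasible corner: $1.85.

$1.85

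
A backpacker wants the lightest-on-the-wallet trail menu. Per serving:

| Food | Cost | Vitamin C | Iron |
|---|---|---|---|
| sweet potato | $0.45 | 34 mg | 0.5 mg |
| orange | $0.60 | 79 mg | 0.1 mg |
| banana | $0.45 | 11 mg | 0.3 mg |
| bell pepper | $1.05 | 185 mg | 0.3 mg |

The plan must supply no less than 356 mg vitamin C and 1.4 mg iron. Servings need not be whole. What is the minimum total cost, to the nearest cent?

A basic optimal solution has at most two foods positive. Try each food alone and each pair with both targets met exactly.
sweet potato only: max(356/34, 1.4/0.5) = 10.47 servings → $4.71.
orange only: max(356/79, 1.4/0.1) = 14 servings → $8.40.
banana only: max(356/11, 1.4/0.3) = 32.36 servings → $14.56.
bell pepper only: max(356/185, 1.4/0.3) = 4.667 servings → $4.90.
sweet potato + orange with both tight: 2.078 servings and 3.612 servings → $3.10.
sweet potato + banana: intersection lies outside the first quadrant.
sweet potato + bell pepper with both tight: 1.849 servings and 1.584 servings → $2.50.
orange + banana with both tight: 4.044 servings and 3.319 servings → $3.92.
orange + bell pepper: intersection lies outside the first quadrant.
banana + bell pepper with both tight: 2.916 servings and 1.751 servings → $3.15.
So the least-cost plan costs $2.50.

$2.50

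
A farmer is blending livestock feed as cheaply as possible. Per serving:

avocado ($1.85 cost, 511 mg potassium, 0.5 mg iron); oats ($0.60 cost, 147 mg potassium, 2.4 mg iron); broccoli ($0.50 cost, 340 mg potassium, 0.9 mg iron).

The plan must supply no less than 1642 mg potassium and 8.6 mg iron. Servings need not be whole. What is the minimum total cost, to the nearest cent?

$3.23

For a min-cost LP with two ≥-constraints, a basic feasible solution has at most two positive variables.
avocado only: max(1642/511, 8.6/0.5) = 17.2 servings → $31.82.
oats only: max(1642/147, 8.6/2.4) = 11.17 servings → $6.70.
broccoli only: max(1642/340, 8.6/0.9) = 9.556 servings → $4.78.
avocado + oats with both tight: 2.322 servings and 3.1 servings → $6.15.
avocado + broccoli with both targets exact would need a negative amount; discard.
oats + broccoli with both tight: 2.115 servings and 3.915 servings → $3.23.
So the least-cost plan costs $3.23.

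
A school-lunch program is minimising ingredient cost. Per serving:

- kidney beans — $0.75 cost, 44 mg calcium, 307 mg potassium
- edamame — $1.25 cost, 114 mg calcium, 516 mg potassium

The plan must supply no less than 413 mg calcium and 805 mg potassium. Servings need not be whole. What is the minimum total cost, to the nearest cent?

Check every corner: each single food scaled to meet both minima, and each pair solved so both constraints bind.
kidney beans only: max(413/44, 805/307) = 9.386 servings → $7.04.
edamame only: max(413/114, 805/516) = 3.623 servings → $4.53.
kidney beans + edamame with both targets exact would need a negative amount; discard.
So the least-cost plan costs $4.53.

$4.53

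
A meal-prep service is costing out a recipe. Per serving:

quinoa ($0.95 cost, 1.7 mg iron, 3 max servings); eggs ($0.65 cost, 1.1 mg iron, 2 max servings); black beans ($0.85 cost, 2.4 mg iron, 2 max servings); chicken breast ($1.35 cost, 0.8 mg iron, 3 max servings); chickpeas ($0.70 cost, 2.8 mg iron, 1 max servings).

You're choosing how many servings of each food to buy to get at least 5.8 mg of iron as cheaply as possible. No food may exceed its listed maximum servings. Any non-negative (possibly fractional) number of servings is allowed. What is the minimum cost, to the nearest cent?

Cost per mg of iron: chickpeas $0.2500, black beans $0.3542, quinoa $0.5588, eggs $0.5909, chicken breast $1.6875.
Take 1 serving of chickpeas: +2.8 mg iron for $0.70 (total $0.70, still need 3.0 mg).
Take 1.25 servings of black beans: +3.0 mg iron for $1.06 (total $1.76, still need 0.0 mg).
Greedy by cheapest-per-mg is optimal for a single linear constraint, so the minimum cost is $1.76.

$1.76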